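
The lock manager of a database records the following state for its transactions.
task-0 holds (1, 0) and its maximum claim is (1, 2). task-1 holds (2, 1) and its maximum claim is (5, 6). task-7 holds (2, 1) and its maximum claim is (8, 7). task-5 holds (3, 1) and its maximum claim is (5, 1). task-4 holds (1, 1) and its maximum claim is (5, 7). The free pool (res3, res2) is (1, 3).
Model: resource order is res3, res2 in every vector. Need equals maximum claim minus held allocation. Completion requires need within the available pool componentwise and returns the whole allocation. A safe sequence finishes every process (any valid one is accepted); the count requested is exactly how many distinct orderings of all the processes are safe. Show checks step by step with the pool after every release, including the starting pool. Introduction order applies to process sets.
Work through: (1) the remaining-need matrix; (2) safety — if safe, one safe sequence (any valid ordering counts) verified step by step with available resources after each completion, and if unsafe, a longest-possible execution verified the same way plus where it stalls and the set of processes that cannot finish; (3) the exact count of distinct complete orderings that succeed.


(1) Outstanding need per process (order res3, res2):
  task-0: (0, 2)
  task-1: (3, 5)
  task-7: (6, 6)
  task-5: (2, 0)
  task-4: (4, 6)
(2) UNSAFE — no complete ordering exists.
Key observation: even finishing task-0, task-5 leaves just (5, 4) free — too little res2 for any of the remaining processes.
A maximal execution: task-0, task-5 — then nothing else fits. Check, step by step:
  pool = (1, 3)
  task-0: need (0, 2) fits (1, 3); releases (1, 0), pool now (2, 3)
  task-5: need (2, 0) fits (2, 3); releases (3, 1), pool now (5, 4)
  task-1 cannot run: need (3, 5) vs free (5, 4) (insufficient res2)
  task-7 cannot run: need (6, 6) vs free (5, 4) (insufficient res3 and res2)
  task-4 cannot run: need (4, 6) vs free (5, 4) (insufficient res2)
Never able to finish: task-1, task-7 and task-4.
(3) The exact count: 0 of the possible complete orderings are safe sequences.


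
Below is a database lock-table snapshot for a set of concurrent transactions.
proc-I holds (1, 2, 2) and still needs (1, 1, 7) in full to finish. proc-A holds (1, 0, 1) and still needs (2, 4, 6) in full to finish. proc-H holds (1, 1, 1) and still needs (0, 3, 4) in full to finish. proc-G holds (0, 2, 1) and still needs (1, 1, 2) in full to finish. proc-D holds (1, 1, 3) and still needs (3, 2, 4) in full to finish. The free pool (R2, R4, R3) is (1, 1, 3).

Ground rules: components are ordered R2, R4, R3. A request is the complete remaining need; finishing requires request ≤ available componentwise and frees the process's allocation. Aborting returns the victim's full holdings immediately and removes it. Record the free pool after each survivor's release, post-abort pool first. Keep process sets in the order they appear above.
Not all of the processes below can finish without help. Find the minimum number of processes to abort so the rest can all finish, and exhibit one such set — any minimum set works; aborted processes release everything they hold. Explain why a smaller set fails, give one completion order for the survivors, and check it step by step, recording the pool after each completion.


Minimum abort set: proc-I.
Key observation: before aborting proc-I, proc-A was permanently blocked — no order could ever run it; afterwards it completes at step 2.
No smaller set exists: with zero aborts the deadlock remains.
Survivors finish in the order: proc-H, proc-A, proc-G, proc-D. Verifying each step (pool after the aborts first):
  pool = (2, 3, 5)
  proc-H: need (0, 3, 4) fits (2, 3, 5); releases (1, 1, 1), pool now (3, 4, 6)
  proc-A: need (2, 4, 6) fits (3, 4, 6); releases (1, 0, 1), pool now (4, 4, 7)
  proc-G: need (1, 1, 2) fits (4, 4, 7); releases (0, 2, 1), pool now (4, 6, 8)
  proc-D: need (3, 2, 4) fits (4, 6, 8); releases (1, 1, 3), pool now (5, 7, 11)


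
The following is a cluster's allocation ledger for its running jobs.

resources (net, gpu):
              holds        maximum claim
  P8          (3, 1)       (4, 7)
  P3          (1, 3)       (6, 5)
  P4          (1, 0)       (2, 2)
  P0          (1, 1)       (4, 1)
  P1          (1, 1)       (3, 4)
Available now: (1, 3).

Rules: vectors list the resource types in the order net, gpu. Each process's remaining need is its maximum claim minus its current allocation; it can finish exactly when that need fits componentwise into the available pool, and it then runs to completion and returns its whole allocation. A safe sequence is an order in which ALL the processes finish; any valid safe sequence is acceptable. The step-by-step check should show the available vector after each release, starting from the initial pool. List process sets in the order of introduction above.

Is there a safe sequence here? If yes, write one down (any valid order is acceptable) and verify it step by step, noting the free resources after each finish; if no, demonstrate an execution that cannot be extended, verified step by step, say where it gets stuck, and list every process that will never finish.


The state is UNSAFE.
Key observation: after P4, P1, P0 the pool peaks at (4, 5), and each blocked process is short somewhere: P8 on gpu; P3 on net.
Going as far as possible: P4, P1, P0; after that, nothing fits. Verifying each step:
  pool = (1, 3)
  run P4 (needs (1, 2), free (1, 3)); after release of (1, 0) the pool is (2, 3)
  run P1 (needs (2, 3), free (2, 3)); after release of (1, 1) the pool is (3, 4)
  run P0 (needs (3, 0), free (3, 4)); after release of (1, 1) the pool is (4, 5)
  P8 still needs (1, 6) but only (4, 5) is free — short on gpu
  P3 still needs (5, 2) but only (4, 5) is free — short on net
Never able to finish: P8 and P3.


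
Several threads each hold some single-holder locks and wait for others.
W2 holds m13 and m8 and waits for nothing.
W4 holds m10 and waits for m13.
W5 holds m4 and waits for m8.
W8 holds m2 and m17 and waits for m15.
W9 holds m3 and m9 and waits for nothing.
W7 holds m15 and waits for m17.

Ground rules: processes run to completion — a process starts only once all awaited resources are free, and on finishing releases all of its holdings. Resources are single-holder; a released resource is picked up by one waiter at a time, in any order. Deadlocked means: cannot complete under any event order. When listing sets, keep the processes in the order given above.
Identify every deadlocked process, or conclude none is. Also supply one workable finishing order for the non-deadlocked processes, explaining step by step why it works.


Deadlocked set: W8 and W7.
Key observation: the cycle W8 -> W7 -> W8 can never break — each member waits on the next; no other process is dragged down with it.
A valid finishing order for the others: W2, W5, W4, W9.
Verifying each step:
  W2: no waits; runs immediately, freeing m13 and m8
  W5 waits on m8 — all released -> runs and releases m4
  W4 waits on m13 — all released -> runs and releases m10
  W9: no waits; runs immediately, freeing m3 and m9


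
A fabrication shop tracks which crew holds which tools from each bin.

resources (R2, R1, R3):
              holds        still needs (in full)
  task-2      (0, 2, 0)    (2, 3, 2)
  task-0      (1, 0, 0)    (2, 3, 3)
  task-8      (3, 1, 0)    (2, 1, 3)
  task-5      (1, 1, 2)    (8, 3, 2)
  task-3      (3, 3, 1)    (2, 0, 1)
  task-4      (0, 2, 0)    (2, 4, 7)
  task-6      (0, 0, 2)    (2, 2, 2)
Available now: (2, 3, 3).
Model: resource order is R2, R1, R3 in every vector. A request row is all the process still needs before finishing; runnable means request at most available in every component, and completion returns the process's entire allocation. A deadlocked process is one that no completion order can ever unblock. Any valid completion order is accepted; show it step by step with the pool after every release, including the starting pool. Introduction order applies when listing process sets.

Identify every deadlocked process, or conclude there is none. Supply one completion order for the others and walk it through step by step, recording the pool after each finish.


No process is deadlocked.
Key observation: beginning at task-0, releases accumulate fast enough that every process eventually fits.
A valid finishing order for the others: task-0, task-8, task-3, task-6, task-5, task-4, task-2. Check, step by step:
  pool = (2, 3, 3)
  task-0: need (2, 3, 3) fits (2, 3, 3); releases (1, 0, 0), pool now (3, 3, 3)
  task-8: need (2, 1, 3) fits (3, 3, 3); releases (3, 1, 0), pool now (6, 4, 3)
  task-3: need (2, 0, 1) fits (6, 4, 3); releases (3, 3, 1), pool now (9, 7, 4)
  task-6: need (2, 2, 2) fits (9, 7, 4); releases (0, 0, 2), pool now (9, 7, 6)
  task-5: need (8, 3, 2) fits (9, 7, 6); releases (1, 1, 2), pool now (10, 8, 8)
  task-4: need (2, 4, 7) fits (10, 8, 8); releases (0, 2, 0), pool now (10, 10, 8)
  task-2: need (2, 3, 2) fits (10, 10, 8); releases (0, 2, 0), pool now (10, 12, 8)


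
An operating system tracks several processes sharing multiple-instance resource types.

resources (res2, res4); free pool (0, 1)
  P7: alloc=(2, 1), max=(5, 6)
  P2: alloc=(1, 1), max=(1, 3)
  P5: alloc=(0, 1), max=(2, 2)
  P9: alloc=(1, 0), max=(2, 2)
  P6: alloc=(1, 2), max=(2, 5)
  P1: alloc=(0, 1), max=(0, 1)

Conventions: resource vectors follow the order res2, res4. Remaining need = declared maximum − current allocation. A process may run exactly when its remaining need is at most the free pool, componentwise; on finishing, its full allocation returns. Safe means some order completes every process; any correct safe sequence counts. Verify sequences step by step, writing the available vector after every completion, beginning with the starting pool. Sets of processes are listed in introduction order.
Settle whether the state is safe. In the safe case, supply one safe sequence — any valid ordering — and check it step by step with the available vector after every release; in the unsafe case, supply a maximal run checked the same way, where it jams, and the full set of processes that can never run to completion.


SAFE. One safe sequence: P1, P2, P6, P9, P5, P7.
Key observation: P2 marks the first exact bind of the order: its need (0, 2) fits the free (0, 2) with zero slack on a requested resource.
Step-by-step check:
  pool = (0, 1)
  run P1 (needs (0, 0), free (0, 1)); after release of (0, 1) the pool is (0, 2)
  run P2 (needs (0, 2), free (0, 2)); after release of (1, 1) the pool is (1, 3)
  run P6 (needs (1, 3), free (1, 3)); after release of (1, 2) the pool is (2, 5)
  run P9 (needs (1, 2), free (2, 5)); after release of (1, 0) the pool is (3, 5)
  run P5 (needs (2, 1), free (3, 5)); after release of (0, 1) the pool is (3, 6)
  run P7 (needs (3, 5), free (3, 6)); after release of (2, 1) the pool is (5, 7)


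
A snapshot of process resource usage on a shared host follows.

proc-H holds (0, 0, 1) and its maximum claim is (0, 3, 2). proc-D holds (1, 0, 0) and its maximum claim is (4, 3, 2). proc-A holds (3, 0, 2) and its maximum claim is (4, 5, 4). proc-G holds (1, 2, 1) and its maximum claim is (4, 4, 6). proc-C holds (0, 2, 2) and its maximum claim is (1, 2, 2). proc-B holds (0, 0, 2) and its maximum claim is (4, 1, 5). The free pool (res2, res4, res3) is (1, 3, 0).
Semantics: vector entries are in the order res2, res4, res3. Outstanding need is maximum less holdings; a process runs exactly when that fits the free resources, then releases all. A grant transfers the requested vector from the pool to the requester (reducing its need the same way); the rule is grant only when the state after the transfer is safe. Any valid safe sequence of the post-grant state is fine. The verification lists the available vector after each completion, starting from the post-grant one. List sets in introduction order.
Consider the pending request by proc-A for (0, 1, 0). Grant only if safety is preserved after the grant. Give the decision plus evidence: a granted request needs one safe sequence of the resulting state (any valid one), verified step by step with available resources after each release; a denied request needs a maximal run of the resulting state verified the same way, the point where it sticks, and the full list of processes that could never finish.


GRANT: granting preserves safety; a valid post-grant sequence is proc-C, proc-H, proc-A, proc-B, proc-G, proc-D.
Key observation: the transfer keeps a workable pool ((1, 2, 0)); proc-C starts the safe sequence.
Verifying the post-grant state step by step:
  pool = (1, 2, 0)
  run proc-C (needs (1, 0, 0), free (1, 2, 0)); after release of (0, 2, 2) the pool is (1, 4, 2)
  run proc-H (needs (0, 3, 1), free (1, 4, 2)); after release of (0, 0, 1) the pool is (1, 4, 3)
  run proc-A (needs (1, 4, 2), free (1, 4, 3)); after release of (3, 1, 2) the pool is (4, 5, 5)
  run proc-B (needs (4, 1, 3), free (4, 5, 5)); after release of (0, 0, 2) the pool is (4, 5, 7)
  run proc-G (needs (3, 2, 5), free (4, 5, 7)); after release of (1, 2, 1) the pool is (5, 7, 8)
  run proc-D (needs (3, 3, 2), free (5, 7, 8)); after release of (1, 0, 0) the pool is (6, 7, 8)


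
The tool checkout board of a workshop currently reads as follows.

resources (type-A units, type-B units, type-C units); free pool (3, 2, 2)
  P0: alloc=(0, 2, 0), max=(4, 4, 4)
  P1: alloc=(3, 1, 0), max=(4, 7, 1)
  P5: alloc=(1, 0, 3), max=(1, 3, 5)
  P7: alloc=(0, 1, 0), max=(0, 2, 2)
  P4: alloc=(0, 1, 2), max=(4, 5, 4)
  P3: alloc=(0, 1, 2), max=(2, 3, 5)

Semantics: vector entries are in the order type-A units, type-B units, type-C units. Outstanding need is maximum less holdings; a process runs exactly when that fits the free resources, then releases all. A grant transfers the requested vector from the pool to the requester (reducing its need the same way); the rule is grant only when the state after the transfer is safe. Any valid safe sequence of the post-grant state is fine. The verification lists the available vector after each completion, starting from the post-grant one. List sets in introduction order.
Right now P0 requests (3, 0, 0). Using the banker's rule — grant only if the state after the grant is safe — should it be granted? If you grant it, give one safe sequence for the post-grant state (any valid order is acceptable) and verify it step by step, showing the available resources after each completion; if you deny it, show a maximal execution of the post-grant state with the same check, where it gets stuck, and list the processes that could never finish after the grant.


GRANT: granting preserves safety; a valid post-grant sequence is P7, P5, P0, P3, P4, P1.
Key observation: even at the reduced pool (0, 2, 2), P7 fits immediately, so safety survives the grant.
Verifying the post-grant state step by step:
  pool = (0, 2, 2)
  P7: need (0, 1, 2) fits (0, 2, 2); releases (0, 1, 0), pool now (0, 3, 2)
  P5: need (0, 3, 2) fits (0, 3, 2); releases (1, 0, 3), pool now (1, 3, 5)
  P0: need (1, 2, 4) fits (1, 3, 5); releases (3, 2, 0), pool now (4, 5, 5)
  P3: need (2, 2, 3) fits (4, 5, 5); releases (0, 1, 2), pool now (4, 6, 7)
  P4: need (4, 4, 2) fits (4, 6, 7); releases (0, 1, 2), pool now (4, 7, 9)
  P1: need (1, 6, 1) fits (4, 7, 9); releases (3, 1, 0), pool now (7, 8, 9)


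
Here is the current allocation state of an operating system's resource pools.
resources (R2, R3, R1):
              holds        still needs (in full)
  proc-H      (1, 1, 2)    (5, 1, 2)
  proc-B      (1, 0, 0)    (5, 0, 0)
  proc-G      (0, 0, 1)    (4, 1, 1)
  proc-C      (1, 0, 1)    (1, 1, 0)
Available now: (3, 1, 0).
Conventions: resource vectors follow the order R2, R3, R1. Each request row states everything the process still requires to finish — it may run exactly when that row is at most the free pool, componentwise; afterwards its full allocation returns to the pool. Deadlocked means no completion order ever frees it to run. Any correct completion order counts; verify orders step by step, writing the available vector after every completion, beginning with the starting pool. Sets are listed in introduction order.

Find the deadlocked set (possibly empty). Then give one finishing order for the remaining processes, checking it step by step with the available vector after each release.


Deadlocked: proc-H and proc-B.
Key observation: after proc-C, proc-G complete, (4, 1, 2) is the best the pool ever gets, yet each leftover process wants more R2.
A valid finishing order for the others: proc-C, proc-G. Walking it through:
  pool = (3, 1, 0)
  run proc-C (needs (1, 1, 0), free (3, 1, 0)); after release of (1, 0, 1) the pool is (4, 1, 1)
  run proc-G (needs (4, 1, 1), free (4, 1, 1)); after release of (0, 0, 1) the pool is (4, 1, 2)
None of the blocked processes ever fits:
  blocked: proc-H wants (5, 1, 2), pool (4, 1, 2) — not enough R2
  blocked: proc-B wants (5, 0, 0), pool (4, 1, 2) — not enough R2


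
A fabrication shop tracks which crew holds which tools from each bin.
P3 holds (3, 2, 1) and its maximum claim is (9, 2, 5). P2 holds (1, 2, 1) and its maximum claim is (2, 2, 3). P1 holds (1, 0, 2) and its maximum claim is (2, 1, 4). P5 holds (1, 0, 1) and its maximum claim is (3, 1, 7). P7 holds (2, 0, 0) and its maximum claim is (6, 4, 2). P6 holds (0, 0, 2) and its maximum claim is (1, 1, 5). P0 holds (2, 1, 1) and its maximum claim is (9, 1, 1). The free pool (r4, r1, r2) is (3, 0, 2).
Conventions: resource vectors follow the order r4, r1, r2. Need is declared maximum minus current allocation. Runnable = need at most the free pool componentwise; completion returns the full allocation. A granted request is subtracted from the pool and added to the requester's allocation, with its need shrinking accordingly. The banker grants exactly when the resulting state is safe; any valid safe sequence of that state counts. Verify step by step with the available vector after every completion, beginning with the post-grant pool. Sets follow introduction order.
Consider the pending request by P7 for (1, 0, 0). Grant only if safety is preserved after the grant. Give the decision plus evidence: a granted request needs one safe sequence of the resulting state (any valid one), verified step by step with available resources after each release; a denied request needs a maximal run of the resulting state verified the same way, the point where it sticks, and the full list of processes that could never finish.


DENY — the pretend-granted state is unsafe.
Key observation: after P2, P6, P1, P5 the pool peaks at (5, 2, 8), and each blocked process is short somewhere: P3 on r4; P7 on r1; P0 on r4.
After a pretend grant, a maximal execution: P2, P6, P1, P5 — then nothing else fits. Check, step by step:
  pool = (2, 0, 2)
  P2 needs (1, 0, 2) <= (2, 0, 2) -> finishes; pool += (1, 2, 1) = (3, 2, 3)
  P6 needs (1, 1, 3) <= (3, 2, 3) -> finishes; pool += (0, 0, 2) = (3, 2, 5)
  P1 needs (1, 1, 2) <= (3, 2, 5) -> finishes; pool += (1, 0, 2) = (4, 2, 7)
  P5 needs (2, 1, 6) <= (4, 2, 7) -> finishes; pool += (1, 0, 1) = (5, 2, 8)
  P3 cannot run: need (6, 0, 4) vs free (5, 2, 8) (insufficient r4)
  P7 cannot run: need (3, 4, 2) vs free (5, 2, 8) (insufficient r1)
  P0 cannot run: need (7, 0, 0) vs free (5, 2, 8) (insufficient r4)
Had the request been granted, P3, P7 and P0 could never finish.


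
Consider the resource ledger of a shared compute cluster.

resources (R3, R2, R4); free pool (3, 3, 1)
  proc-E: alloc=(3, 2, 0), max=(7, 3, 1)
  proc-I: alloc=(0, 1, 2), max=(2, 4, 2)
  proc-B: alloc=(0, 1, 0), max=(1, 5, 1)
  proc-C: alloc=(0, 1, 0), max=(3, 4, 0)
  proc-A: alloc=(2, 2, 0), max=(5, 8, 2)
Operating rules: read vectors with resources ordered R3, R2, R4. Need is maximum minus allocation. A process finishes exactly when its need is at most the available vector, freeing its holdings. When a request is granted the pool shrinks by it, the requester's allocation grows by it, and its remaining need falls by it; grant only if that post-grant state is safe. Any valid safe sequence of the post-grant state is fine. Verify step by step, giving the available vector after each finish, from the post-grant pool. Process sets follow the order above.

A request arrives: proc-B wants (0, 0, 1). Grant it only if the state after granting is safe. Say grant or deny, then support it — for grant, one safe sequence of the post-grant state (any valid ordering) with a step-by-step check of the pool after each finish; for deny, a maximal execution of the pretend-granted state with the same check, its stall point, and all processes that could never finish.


GRANT: granting preserves safety; a valid post-grant sequence is proc-I, proc-C, proc-B, proc-A, proc-E.
Key observation: the grant leaves (3, 3, 0) free — enough for proc-I, whose release restarts the cascade.
Verifying the post-grant state step by step:
  pool = (3, 3, 0)
  run proc-I (needs (2, 3, 0), free (3, 3, 0)); after release of (0, 1, 2) the pool is (3, 4, 2)
  run proc-C (needs (3, 3, 0), free (3, 4, 2)); after release of (0, 1, 0) the pool is (3, 5, 2)
  run proc-B (needs (1, 4, 0), free (3, 5, 2)); after release of (0, 1, 1) the pool is (3, 6, 3)
  run proc-A (needs (3, 6, 2), free (3, 6, 3)); after release of (2, 2, 0) the pool is (5, 8, 3)
  run proc-E (needs (4, 1, 1), free (5, 8, 3)); after release of (3, 2, 0) the pool is (8, 10, 3)


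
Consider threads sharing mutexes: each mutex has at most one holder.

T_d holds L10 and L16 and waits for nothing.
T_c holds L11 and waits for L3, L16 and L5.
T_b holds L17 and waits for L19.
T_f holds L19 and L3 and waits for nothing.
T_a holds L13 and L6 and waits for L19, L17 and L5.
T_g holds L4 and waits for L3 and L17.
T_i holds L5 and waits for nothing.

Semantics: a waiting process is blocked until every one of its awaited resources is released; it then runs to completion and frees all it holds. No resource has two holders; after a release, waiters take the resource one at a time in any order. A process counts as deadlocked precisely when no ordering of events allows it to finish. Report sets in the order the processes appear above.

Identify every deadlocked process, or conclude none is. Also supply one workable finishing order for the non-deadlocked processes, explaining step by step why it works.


No process is deadlocked.
Key observation: the wait relation is loop-free; peeling off processes with no waits unwinds the whole state.
One completion order for the rest: T_f, T_b, T_i, T_d, T_c, T_g, T_a.
Step-by-step check:
  T_f waits on nothing -> runs at once and releases L19 and L3
  T_b waits on L19 — all released -> runs and releases L17
  T_i waits on nothing -> runs at once and releases L5
  T_d waits on nothing -> runs at once and releases L10 and L16
  T_c waits on L3, L16 and L5 — all released -> runs and releases L11
  T_g waits on L3 and L17 — all released -> runs and releases L4
  T_a waits on L19, L17 and L5 — all released -> runs and releases L13 and L6


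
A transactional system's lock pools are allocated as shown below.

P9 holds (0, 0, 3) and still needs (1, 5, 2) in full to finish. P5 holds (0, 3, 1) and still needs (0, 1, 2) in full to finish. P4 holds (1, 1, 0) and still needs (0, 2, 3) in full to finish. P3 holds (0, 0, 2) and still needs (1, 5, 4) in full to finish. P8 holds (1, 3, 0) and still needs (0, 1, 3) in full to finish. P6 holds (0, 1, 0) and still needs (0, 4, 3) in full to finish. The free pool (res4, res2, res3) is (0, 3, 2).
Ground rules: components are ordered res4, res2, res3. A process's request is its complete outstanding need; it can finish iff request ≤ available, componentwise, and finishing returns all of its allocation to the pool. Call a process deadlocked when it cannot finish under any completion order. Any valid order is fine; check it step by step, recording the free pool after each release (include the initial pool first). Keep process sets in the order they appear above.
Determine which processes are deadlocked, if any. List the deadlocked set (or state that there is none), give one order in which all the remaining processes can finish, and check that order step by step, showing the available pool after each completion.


Nothing here is deadlocked.
Key observation: no deadlock: P5 fits now, and the freed resources carry the rest through.
A valid finishing order for the others: P5, P6, P4, P9, P3, P8. Step-by-step check:
  pool = (0, 3, 2)
  P5 needs (0, 1, 2) <= (0, 3, 2) -> finishes; pool += (0, 3, 1) = (0, 6, 3)
  P6 needs (0, 4, 3) <= (0, 6, 3) -> finishes; pool += (0, 1, 0) = (0, 7, 3)
  P4 needs (0, 2, 3) <= (0, 7, 3) -> finishes; pool += (1, 1, 0) = (1, 8, 3)
  P9 needs (1, 5, 2) <= (1, 8, 3) -> finishes; pool += (0, 0, 3) = (1, 8, 6)
  P3 needs (1, 5, 4) <= (1, 8, 6) -> finishes; pool += (0, 0, 2) = (1, 8, 8)
  P8 needs (0, 1, 3) <= (1, 8, 8) -> finishes; pool += (1, 3, 0) = (2, 11, 8)


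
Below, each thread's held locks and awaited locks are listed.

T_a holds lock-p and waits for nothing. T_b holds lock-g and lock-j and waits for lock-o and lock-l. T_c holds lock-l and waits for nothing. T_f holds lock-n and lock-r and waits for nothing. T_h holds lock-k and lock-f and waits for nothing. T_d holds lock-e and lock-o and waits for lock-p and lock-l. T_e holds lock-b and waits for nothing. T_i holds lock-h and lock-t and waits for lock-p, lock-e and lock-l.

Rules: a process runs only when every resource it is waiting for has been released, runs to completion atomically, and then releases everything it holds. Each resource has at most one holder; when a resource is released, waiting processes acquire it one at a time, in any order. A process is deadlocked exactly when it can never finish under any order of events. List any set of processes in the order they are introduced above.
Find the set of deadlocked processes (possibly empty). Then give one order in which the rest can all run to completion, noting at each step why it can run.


No process is deadlocked.
Key observation: although several processes wait, no cycle exists — each chain bottoms out at a free runner.
A valid finishing order for the others: T_c, T_a, T_d, T_h, T_f, T_b, T_i, T_e.
Verifying each step:
  run T_c (it waits on nothing); releases lock-l
  run T_a (it waits on nothing); releases lock-p
  T_d: everything it awaited (lock-p and lock-l) is free; runs, freeing lock-e and lock-o
  run T_h (it waits on nothing); releases lock-k and lock-f
  run T_f (it waits on nothing); releases lock-n and lock-r
  T_b: everything it awaited (lock-o and lock-l) is free; runs, freeing lock-g and lock-j
  T_i: everything it awaited (lock-p, lock-e and lock-l) is free; runs, freeing lock-h and lock-t
  run T_e (it waits on nothing); releases lock-b


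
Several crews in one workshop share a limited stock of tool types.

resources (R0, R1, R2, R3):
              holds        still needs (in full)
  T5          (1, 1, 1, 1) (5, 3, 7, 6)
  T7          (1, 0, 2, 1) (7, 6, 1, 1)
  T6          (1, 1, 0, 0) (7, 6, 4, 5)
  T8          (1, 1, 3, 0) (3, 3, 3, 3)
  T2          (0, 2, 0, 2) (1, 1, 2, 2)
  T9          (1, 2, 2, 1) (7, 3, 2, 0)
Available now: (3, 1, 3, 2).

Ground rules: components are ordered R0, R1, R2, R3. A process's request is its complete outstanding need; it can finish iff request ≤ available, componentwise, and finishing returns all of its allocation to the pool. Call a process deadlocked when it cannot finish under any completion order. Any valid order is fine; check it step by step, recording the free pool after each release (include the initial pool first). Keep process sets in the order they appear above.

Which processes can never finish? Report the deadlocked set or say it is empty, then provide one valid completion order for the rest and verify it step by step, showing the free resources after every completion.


Deadlocked: T5, T7, T6 and T9.
Key observation: no order helps: past T2, T8, the free pool tops out at (4, 4, 6, 4), below what each blocked process needs in R0.
The rest can finish in the order T2, T8. Walking it through:
  pool = (3, 1, 3, 2)
  run T2 (needs (1, 1, 2, 2), free (3, 1, 3, 2)); after release of (0, 2, 0, 2) the pool is (3, 3, 3, 4)
  run T8 (needs (3, 3, 3, 3), free (3, 3, 3, 4)); after release of (1, 1, 3, 0) the pool is (4, 4, 6, 4)
None of the blocked processes ever fits:
  T5 cannot run: need (5, 3, 7, 6) vs free (4, 4, 6, 4) (insufficient R0, R2 and R3)
  T7 cannot run: need (7, 6, 1, 1) vs free (4, 4, 6, 4) (insufficient R0 and R1)
  T6 cannot run: need (7, 6, 4, 5) vs free (4, 4, 6, 4) (insufficient R0, R1 and R3)
  T9 cannot run: need (7, 3, 2, 0) vs free (4, 4, 6, 4) (insufficient R0)


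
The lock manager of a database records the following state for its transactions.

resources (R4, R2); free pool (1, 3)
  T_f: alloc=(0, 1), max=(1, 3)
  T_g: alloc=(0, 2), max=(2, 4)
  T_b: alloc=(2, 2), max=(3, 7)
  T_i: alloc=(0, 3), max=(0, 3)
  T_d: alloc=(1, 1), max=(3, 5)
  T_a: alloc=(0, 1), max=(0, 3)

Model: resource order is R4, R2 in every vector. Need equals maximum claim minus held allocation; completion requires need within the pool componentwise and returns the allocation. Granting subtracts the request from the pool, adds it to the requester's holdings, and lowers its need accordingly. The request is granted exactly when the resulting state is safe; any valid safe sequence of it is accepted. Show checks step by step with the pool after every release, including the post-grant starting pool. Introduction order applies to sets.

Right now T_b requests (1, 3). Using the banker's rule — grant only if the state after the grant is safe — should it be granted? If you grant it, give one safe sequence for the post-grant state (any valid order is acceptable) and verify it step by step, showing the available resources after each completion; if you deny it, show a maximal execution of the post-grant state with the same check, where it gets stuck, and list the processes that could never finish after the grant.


GRANT: granting preserves safety; a valid post-grant sequence is T_i, T_b, T_f, T_d, T_g, T_a.
Key observation: the transfer keeps a workable pool ((0, 0)); T_i starts the safe sequence.
Verifying the post-grant state step by step:
  pool = (0, 0)
  run T_i (needs (0, 0), free (0, 0)); after release of (0, 3) the pool is (0, 3)
  run T_b (needs (0, 2), free (0, 3)); after release of (3, 5) the pool is (3, 8)
  run T_f (needs (1, 2), free (3, 8)); after release of (0, 1) the pool is (3, 9)
  run T_d (needs (2, 4), free (3, 9)); after release of (1, 1) the pool is (4, 10)
  run T_g (needs (2, 2), free (4, 10)); after release of (0, 2) the pool is (4, 12)
  run T_a (needs (0, 2), free (4, 12)); after release of (0, 1) the pool is (4, 13)


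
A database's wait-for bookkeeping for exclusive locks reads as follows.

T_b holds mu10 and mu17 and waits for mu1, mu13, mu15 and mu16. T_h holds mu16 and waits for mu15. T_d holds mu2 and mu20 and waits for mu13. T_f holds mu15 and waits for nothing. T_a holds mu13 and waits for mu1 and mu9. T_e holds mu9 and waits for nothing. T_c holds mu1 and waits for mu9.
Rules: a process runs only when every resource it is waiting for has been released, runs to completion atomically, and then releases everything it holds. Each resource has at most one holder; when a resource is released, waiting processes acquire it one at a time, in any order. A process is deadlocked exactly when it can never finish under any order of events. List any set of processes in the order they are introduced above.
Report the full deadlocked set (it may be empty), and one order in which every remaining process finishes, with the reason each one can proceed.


No process is deadlocked.
Key observation: the waits form no ring: some process can always run, and its releases unblock the others one by one.
A valid finishing order for the others: T_e, T_f, T_h, T_c, T_a, T_d, T_b.
Step-by-step check:
  run T_e (it waits on nothing); releases mu9
  run T_f (it waits on nothing); releases mu15
  run T_h (all its waits — mu15 — are resolved); releases mu16
  run T_c (all its waits — mu9 — are resolved); releases mu1
  run T_a (all its waits — mu1 and mu9 — are resolved); releases mu13
  run T_d (all its waits — mu13 — are resolved); releases mu2 and mu20
  run T_b (all its waits — mu1, mu13, mu15 and mu16 — are resolved); releases mu10 and mu17


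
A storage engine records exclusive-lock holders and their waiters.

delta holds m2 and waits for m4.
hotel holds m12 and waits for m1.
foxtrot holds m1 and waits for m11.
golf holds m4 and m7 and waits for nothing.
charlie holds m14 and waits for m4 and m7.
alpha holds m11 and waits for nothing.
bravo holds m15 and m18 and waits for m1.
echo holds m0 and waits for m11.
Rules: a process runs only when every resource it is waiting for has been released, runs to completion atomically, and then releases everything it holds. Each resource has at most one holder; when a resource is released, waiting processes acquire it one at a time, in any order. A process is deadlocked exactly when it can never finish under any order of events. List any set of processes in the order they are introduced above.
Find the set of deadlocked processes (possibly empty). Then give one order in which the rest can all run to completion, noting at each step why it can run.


No process is deadlocked.
Key observation: no waiting chain loops back on itself — every chain ends at a process that waits on nothing, so everyone eventually runs.
One completion order for the rest: alpha, foxtrot, golf, bravo, echo, charlie, delta, hotel.
Check, step by step:
  run alpha (it waits on nothing); releases m11
  foxtrot: everything it awaited (m11) is free; runs, freeing m1
  run golf (it waits on nothing); releases m4 and m7
  bravo: everything it awaited (m1) is free; runs, freeing m15 and m18
  echo: everything it awaited (m11) is free; runs, freeing m0
  charlie: everything it awaited (m4 and m7) is free; runs, freeing m14
  delta: everything it awaited (m4) is free; runs, freeing m2
  hotel: everything it awaited (m1) is free; runs, freeing m12


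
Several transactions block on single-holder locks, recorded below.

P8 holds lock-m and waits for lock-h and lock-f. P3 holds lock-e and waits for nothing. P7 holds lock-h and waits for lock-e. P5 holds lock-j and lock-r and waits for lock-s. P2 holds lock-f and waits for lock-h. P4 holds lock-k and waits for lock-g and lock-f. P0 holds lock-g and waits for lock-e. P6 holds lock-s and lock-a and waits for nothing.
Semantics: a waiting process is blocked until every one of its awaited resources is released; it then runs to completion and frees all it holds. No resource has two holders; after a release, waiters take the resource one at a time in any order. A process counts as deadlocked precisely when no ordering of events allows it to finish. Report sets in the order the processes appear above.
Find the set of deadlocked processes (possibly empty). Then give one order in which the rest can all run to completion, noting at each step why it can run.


Nothing here is deadlocked.
Key observation: every chain of waits terminates; starting from the processes that wait on nothing, all the rest unlock in turn.
One completion order for the rest: P3, P7, P0, P2, P4, P6, P5, P8.
Verifying each step:
  P3 waits on nothing -> runs at once and releases lock-e
  P7: everything it awaited (lock-e) is free; runs, freeing lock-h
  P0: everything it awaited (lock-e) is free; runs, freeing lock-g
  P2: everything it awaited (lock-h) is free; runs, freeing lock-f
  P4: everything it awaited (lock-g and lock-f) is free; runs, freeing lock-k
  P6 waits on nothing -> runs at once and releases lock-s and lock-a
  P5: everything it awaited (lock-s) is free; runs, freeing lock-j and lock-r
  P8: everything it awaited (lock-h and lock-f) is free; runs, freeing lock-m


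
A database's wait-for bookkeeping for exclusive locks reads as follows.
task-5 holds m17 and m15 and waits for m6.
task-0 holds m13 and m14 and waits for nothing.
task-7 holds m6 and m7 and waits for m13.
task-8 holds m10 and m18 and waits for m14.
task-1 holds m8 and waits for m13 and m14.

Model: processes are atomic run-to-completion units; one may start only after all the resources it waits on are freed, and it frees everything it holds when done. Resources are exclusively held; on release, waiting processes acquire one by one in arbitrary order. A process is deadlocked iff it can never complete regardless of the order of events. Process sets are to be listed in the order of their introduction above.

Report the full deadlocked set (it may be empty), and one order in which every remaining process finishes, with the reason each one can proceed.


Nothing here is deadlocked.
Key observation: all waits point, directly or indirectly, at processes that can finish, so nothing is permanently blocked.
A valid finishing order for the others: task-0, task-7, task-8, task-1, task-5.
Verifying each step:
  run task-0 (it waits on nothing); releases m13 and m14
  task-7: everything it awaited (m13) is free; runs, freeing m6 and m7
  task-8: everything it awaited (m14) is free; runs, freeing m10 and m18
  task-1: everything it awaited (m13 and m14) is free; runs, freeing m8
  task-5: everything it awaited (m6) is free; runs, freeing m17 and m15


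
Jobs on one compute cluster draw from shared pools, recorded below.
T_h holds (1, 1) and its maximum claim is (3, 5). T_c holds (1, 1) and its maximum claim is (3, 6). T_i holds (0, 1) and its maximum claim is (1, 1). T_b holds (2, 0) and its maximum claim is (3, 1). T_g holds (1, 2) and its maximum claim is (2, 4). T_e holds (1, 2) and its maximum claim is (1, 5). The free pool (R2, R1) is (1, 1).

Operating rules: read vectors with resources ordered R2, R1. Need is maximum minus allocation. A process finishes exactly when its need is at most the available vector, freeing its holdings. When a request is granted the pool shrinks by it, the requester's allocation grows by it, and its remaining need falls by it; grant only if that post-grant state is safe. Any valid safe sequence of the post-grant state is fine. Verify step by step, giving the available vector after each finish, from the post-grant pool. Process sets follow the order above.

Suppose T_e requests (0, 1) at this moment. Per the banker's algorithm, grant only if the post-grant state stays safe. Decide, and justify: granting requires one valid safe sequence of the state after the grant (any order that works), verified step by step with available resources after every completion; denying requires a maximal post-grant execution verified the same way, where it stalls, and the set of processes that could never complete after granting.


DENY. Granting would leave the state unsafe.
Key observation: the pool after T_i, T_b is (3, 1); every surviving request exceeds it in R1, so progress ends there.
After a pretend grant, a maximal execution: T_i, T_b — then nothing else fits. Walking it through:
  pool = (1, 0)
  T_i needs (1, 0) <= (1, 0) -> finishes; pool += (0, 1) = (1, 1)
  T_b needs (1, 1) <= (1, 1) -> finishes; pool += (2, 0) = (3, 1)
  T_h cannot run: need (2, 4) vs free (3, 1) (insufficient R1)
  T_c cannot run: need (2, 5) vs free (3, 1) (insufficient R1)
  T_g cannot run: need (1, 2) vs free (3, 1) (insufficient R1)
  T_e cannot run: need (0, 2) vs free (3, 1) (insufficient R1)
Had the request been granted, T_h, T_c, T_g and T_e could never finish.


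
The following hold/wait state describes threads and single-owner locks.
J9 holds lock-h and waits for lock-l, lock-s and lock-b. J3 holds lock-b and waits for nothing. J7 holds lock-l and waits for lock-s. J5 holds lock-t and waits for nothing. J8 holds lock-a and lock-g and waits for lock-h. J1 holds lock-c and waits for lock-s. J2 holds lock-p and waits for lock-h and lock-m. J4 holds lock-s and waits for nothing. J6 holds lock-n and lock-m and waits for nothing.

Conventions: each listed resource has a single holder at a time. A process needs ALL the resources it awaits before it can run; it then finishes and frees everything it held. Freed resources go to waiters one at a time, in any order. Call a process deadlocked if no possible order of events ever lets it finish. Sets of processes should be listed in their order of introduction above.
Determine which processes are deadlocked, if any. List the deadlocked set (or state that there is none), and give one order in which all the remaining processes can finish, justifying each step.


Nothing here is deadlocked.
Key observation: there is no circular wait here — follow any chain and it reaches a process that is free to run now.
The rest can finish in the order J5, J4, J7, J3, J1, J6, J9, J8, J2.
Verifying each step:
  run J5 (it waits on nothing); releases lock-t
  run J4 (it waits on nothing); releases lock-s
  J7 waits on lock-s — all released -> runs and releases lock-l
  run J3 (it waits on nothing); releases lock-b
  J1 waits on lock-s — all released -> runs and releases lock-c
  run J6 (it waits on nothing); releases lock-n and lock-m
  J9 waits on lock-l, lock-s and lock-b — all released -> runs and releases lock-h
  J8 waits on lock-h — all released -> runs and releases lock-a and lock-g
  J2 waits on lock-h and lock-m — all released -> runs and releases lock-p
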